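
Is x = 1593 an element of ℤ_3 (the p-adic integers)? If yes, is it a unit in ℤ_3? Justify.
x ∈ ℤ_3 but not a unit; v_3(x) = 3 > 0

ℤ_3 = {x ∈ ℚ_3 : v_3(x) ≥ 0} and ℤ_3^× = {x ∈ ℤ_3 : v_3(x) = 0}. Here v_3(1593) = v_3(num) − v_3(den) = 3; compare against these criteria.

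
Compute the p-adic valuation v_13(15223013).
v_13(15223013) = 5

v_13(n) is the largest exponent k such that 13^k divides n. Factor out: 15223013 = 13^5 · 41. (Sign doesn't affect v_p.) So v_13(15223013) = 5.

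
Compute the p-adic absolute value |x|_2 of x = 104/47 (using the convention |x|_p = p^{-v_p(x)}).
|104/47|_2 = 1/8

Step 1 — compute v_2(x) by factoring powers of 2 out of the numerator and denominator: v_2(104/47) = 3. Step 2 — apply |x|_p = p^{-v_p(x)} = 2^{-3} = 1/8.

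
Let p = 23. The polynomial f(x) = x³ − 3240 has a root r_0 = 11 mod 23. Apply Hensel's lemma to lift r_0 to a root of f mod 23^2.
r_1 = 264 (mod 529)

Hensel: r_{i+1} = r_i − f(r_i)/f′(r_i) mod 23^{i+2}, where f′(x) = 3x². Iterate:
  r_0 = 11 (mod 23)
  r_1 = 264 (mod 529)
Final: r = 264 with f(r) ≡ 0 mod 23^2.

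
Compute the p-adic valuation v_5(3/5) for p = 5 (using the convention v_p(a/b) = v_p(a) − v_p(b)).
v_5(3/5) = -1

Factor powers of 5 from the numerator and denominator of the reduced fraction: 3 = 5^0 · 3 and 5 = 5^1 · 1. Apply v_p(a/b) = v_p(a) − v_p(b): v_5(3/5) = 0 − 1 = -1.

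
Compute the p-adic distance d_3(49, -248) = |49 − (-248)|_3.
d_3(49, -248) = 1/27

Step 1 — x − y = 49 − (-248) = 297. Step 2 — v_3(297) = 3 (factor: 297 = (3^3 · 11); the sign does not affect v_p). Step 3 — |x − y|_3 = 3^{-3} = 1/27.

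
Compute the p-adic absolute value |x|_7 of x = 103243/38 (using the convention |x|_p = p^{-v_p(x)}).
|103243/38|_7 = 1/2401

Step 1 — compute v_7(x) by factoring powers of 7 out of the numerator and denominator: v_7(103243/38) = 4. Step 2 — apply |x|_p = p^{-v_p(x)} = 7^{-4} = 1/2401.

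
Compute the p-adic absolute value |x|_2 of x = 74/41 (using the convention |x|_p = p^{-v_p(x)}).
|74/41|_2 = 1/2

Step 1 — compute v_2(x) by factoring powers of 2 out of the numerator and denominator: v_2(74/41) = 1. Step 2 — apply |x|_p = p^{-v_p(x)} = 2^{-1} = 1/2.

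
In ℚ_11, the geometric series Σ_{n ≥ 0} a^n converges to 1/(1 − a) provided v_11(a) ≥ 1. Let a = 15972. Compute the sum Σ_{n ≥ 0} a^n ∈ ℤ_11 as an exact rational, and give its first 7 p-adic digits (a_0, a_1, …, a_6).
Σ a^n = 1/(1 − a) = -1/15971;  first 7 digits = (1, 0, 0, 1, 1, 0, 1)

v_11(a) = 3 ≥ 1, so the series converges in ℤ_11 to 1/(1 − a) = 1/(1 − 15972) = -1/15971. Expand this rational in ℤ_11: compute digits iteratively via d_i = x_i mod 11, x_{i+1} = (x_i − d_i)/11. The first 7 digits are (1, 0, 0, 1, 1, 0, 1).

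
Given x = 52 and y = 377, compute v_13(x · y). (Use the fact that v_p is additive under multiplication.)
v_13(19604) = 2

v_p(x) = 1 (factor: 52 = 13^1 · 4); v_p(y) = 1 (factor: 377 = 13^1 · 29). Additivity: v_p(xy) = v_p(x) + v_p(y) = 1 + 1 = 2. (Direct check: xy = 19604 = 13^2 · (116).)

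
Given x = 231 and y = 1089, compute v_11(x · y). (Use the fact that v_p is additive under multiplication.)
v_11(251559) = 3

v_p(x) = 1 (factor: 231 = 11^1 · 21); v_p(y) = 2 (factor: 1089 = 11^2 · 9). Additivity: v_p(xy) = v_p(x) + v_p(y) = 1 + 2 = 3. (Direct check: xy = 251559 = 11^3 · (189).)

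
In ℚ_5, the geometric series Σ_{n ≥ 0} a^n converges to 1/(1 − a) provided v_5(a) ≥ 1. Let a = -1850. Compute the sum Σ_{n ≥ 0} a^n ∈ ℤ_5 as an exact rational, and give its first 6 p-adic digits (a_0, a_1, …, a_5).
Σ a^n = 1/(1 − a) = 1/1851;  first 6 digits = (1, 0, 1, 0, 3, 4)

v_5(a) = 2 ≥ 1, so the series converges in ℤ_5 to 1/(1 − a) = 1/(1 − (-1850)) = 1/1851. Expand this rational in ℤ_5: compute digits iteratively via d_i = x_i mod 5, x_{i+1} = (x_i − d_i)/5. The first 6 digits are (1, 0, 1, 0, 3, 4).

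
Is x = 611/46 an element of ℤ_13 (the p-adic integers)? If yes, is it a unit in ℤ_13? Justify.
x ∈ ℤ_13 but not a unit; v_13(x) = 1 > 0

ℤ_13 = {x ∈ ℚ_13 : v_13(x) ≥ 0} and ℤ_13^× = {x ∈ ℤ_13 : v_13(x) = 0}. Here v_13(611/46) = v_13(num) − v_13(den) = 1; compare against these criteria.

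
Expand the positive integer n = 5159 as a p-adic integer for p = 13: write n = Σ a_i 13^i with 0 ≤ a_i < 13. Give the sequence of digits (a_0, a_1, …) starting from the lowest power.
(a_0, a_1, …) = (11, 6, 4, 2)

Repeated division by 13 gives the digits low-to-high: 5159 = 11 + 6·13^1 + 4·13^2 + 2·13^3. Digit sequence: (11, 6, 4, 2).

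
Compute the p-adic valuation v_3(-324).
v_3(-324) = 4

v_3(n) is the largest exponent k such that 3^k divides n. Factor out: -324 = -3^4 · 4. (Sign doesn't affect v_p.) So v_3(-324) = 4.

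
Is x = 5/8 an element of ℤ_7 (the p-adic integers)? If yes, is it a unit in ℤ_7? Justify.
x ∈ ℤ_7^× (unit); v_7(x) = 0

ℤ_7 = {x ∈ ℚ_7 : v_7(x) ≥ 0} and ℤ_7^× = {x ∈ ℤ_7 : v_7(x) = 0}. Here v_7(5/8) = v_7(num) − v_7(den) = 0; compare against these criteria.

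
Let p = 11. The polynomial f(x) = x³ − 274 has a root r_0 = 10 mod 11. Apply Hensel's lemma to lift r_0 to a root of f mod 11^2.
r_1 = 10 (mod 121)

Hensel: r_{i+1} = r_i − f(r_i)/f′(r_i) mod 11^{i+2}, where f′(x) = 3x². Iterate:
  r_0 = 10 (mod 11)
  r_1 = 10 (mod 121)
Final: r = 10 with f(r) ≡ 0 mod 11^2.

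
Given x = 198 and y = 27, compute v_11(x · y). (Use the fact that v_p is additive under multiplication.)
v_11(5346) = 1

v_p(x) = 1 (factor: 198 = 11^1 · 18); v_p(y) = 0 (factor: 27 = 11^0 · 27). Additivity: v_p(xy) = v_p(x) + v_p(y) = 1 + 0 = 1. (Direct check: xy = 5346 = 11^1 · (486).)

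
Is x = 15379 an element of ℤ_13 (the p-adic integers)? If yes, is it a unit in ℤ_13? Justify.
x ∈ ℤ_13 but not a unit; v_13(x) = 3 > 0

ℤ_13 = {x ∈ ℚ_13 : v_13(x) ≥ 0} and ℤ_13^× = {x ∈ ℤ_13 : v_13(x) = 0}. Here v_13(15379) = v_13(num) − v_13(den) = 3; compare against these criteria.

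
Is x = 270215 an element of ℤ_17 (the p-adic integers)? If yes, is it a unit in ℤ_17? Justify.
x ∈ ℤ_17 but not a unit; v_17(x) = 3 > 0

ℤ_17 = {x ∈ ℚ_17 : v_17(x) ≥ 0} and ℤ_17^× = {x ∈ ℤ_17 : v_17(x) = 0}. Here v_17(270215) = v_17(num) − v_17(den) = 3; compare against these criteria.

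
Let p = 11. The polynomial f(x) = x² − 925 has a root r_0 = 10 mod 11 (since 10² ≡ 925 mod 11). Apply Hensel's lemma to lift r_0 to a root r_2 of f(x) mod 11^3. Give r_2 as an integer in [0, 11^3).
r_2 = 1110 (mod 1331)

Hensel's recurrence: r_{i+1} = r_i − f(r_i)·(f′(r_i))^{-1} mod 11^{i+2}, with f′(x) = 2x. Iterate:
  r_0 = 10 (mod 11)
  r_1 = 21 (mod 121)
  r_2 = 1110 (mod 1331)
Final: r_2 = 1110, and one checks f(r_2) ≡ 0 mod 11^3.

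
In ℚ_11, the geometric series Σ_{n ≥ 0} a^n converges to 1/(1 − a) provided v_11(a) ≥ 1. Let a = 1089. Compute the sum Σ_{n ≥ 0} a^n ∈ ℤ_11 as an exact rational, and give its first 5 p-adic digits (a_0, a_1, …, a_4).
Σ a^n = 1/(1 − a) = -1/1088;  first 5 digits = (1, 0, 9, 0, 4)

v_11(a) = 2 ≥ 1, so the series converges in ℤ_11 to 1/(1 − a) = 1/(1 − 1089) = -1/1088. Expand this rational in ℤ_11: compute digits iteratively via d_i = x_i mod 11, x_{i+1} = (x_i − d_i)/11. The first 5 digits are (1, 0, 9, 0, 4).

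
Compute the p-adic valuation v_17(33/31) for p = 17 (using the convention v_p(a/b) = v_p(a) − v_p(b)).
v_17(33/31) = 0

Factor powers of 17 from the numerator and denominator of the reduced fraction: 33 = 17^0 · 33 and 31 = 17^0 · 31. Apply v_p(a/b) = v_p(a) − v_p(b): v_17(33/31) = 0 − 0 = 0.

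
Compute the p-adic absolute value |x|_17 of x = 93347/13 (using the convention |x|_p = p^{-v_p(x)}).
|93347/13|_17 = 1/4913

Step 1 — compute v_17(x) by factoring powers of 17 out of the numerator and denominator: v_17(93347/13) = 3. Step 2 — apply |x|_p = p^{-v_p(x)} = 17^{-3} = 1/4913.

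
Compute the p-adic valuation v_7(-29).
v_7(-29) = 0

v_7(n) is the largest exponent k such that 7^k divides n. Factor out: -29 = -7^0 · 29. (Sign doesn't affect v_p.) So v_7(-29) = 0.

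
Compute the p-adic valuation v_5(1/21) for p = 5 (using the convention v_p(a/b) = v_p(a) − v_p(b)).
v_5(1/21) = 0

Factor powers of 5 from the numerator and denominator of the reduced fraction: 1 = 5^0 · 1 and 21 = 5^0 · 21. Apply v_p(a/b) = v_p(a) − v_p(b): v_5(1/21) = 0 − 0 = 0.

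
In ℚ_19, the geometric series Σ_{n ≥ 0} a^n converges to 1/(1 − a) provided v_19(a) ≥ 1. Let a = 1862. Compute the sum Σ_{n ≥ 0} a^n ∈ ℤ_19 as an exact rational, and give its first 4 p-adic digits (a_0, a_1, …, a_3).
Σ a^n = 1/(1 − a) = -1/1861;  first 4 digits = (1, 3, 14, 0)

v_19(a) = 1 ≥ 1, so the series converges in ℤ_19 to 1/(1 − a) = 1/(1 − 1862) = -1/1861. Expand this rational in ℤ_19: compute digits iteratively via d_i = x_i mod 19, x_{i+1} = (x_i − d_i)/19. The first 4 digits are (1, 3, 14, 0).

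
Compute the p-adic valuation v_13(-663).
v_13(-663) = 1

v_13(n) is the largest exponent k such that 13^k divides n. Factor out: -663 = -13^1 · 51. (Sign doesn't affect v_p.) So v_13(-663) = 1.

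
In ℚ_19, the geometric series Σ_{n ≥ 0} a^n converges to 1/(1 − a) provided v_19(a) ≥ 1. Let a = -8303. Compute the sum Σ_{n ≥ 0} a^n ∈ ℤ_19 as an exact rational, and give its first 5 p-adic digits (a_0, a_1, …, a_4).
Σ a^n = 1/(1 − a) = 1/8304;  first 5 digits = (1, 0, 15, 17, 15)

v_19(a) = 2 ≥ 1, so the series converges in ℤ_19 to 1/(1 − a) = 1/(1 − (-8303)) = 1/8304. Expand this rational in ℤ_19: compute digits iteratively via d_i = x_i mod 19, x_{i+1} = (x_i − d_i)/19. The first 5 digits are (1, 0, 15, 17, 15).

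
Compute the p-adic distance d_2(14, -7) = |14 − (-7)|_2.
d_2(14, -7) = 1

Step 1 — x − y = 14 − (-7) = 21. Step 2 — v_2(21) = 0 (factor: 21 = (2^0 · 21); the sign does not affect v_p). Step 3 — |x − y|_2 = 2^{0} = 1.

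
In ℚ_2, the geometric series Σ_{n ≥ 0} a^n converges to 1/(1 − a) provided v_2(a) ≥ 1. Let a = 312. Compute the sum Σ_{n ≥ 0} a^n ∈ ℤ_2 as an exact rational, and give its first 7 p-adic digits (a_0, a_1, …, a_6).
Σ a^n = 1/(1 − a) = -1/311;  first 7 digits = (1, 0, 0, 1, 1, 1, 1)

v_2(a) = 3 ≥ 1, so the series converges in ℤ_2 to 1/(1 − a) = 1/(1 − 312) = -1/311. Expand this rational in ℤ_2: compute digits iteratively via d_i = x_i mod 2, x_{i+1} = (x_i − d_i)/2. The first 7 digits are (1, 0, 0, 1, 1, 1, 1).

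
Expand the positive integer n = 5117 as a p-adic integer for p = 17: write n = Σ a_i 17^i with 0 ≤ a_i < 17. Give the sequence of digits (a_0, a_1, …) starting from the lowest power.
(a_0, a_1, …) = (0, 12, 0, 1)

Repeated division by 17 gives the digits low-to-high: 5117 = 12·17^1 + 1·17^3. Digit sequence: (0, 12, 0, 1).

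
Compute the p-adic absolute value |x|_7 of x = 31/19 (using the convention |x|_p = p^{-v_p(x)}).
|31/19|_7 = 1

Step 1 — compute v_7(x) by factoring powers of 7 out of the numerator and denominator: v_7(31/19) = 0. Step 2 — apply |x|_p = p^{-v_p(x)} = 7^{0} = 1.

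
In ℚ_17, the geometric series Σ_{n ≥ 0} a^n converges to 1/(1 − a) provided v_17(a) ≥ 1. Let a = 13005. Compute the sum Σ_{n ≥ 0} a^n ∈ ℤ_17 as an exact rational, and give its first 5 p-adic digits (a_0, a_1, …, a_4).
Σ a^n = 1/(1 − a) = -1/13004;  first 5 digits = (1, 0, 11, 2, 2)

v_17(a) = 2 ≥ 1, so the series converges in ℤ_17 to 1/(1 − a) = 1/(1 − 13005) = -1/13004. Expand this rational in ℤ_17: compute digits iteratively via d_i = x_i mod 17, x_{i+1} = (x_i − d_i)/17. The first 5 digits are (1, 0, 11, 2, 2).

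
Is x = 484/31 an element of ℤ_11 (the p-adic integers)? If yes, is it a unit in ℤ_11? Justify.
x ∈ ℤ_11 but not a unit; v_11(x) = 2 > 0

ℤ_11 = {x ∈ ℚ_11 : v_11(x) ≥ 0} and ℤ_11^× = {x ∈ ℤ_11 : v_11(x) = 0}. Here v_11(484/31) = v_11(num) − v_11(den) = 2; compare against these criteria.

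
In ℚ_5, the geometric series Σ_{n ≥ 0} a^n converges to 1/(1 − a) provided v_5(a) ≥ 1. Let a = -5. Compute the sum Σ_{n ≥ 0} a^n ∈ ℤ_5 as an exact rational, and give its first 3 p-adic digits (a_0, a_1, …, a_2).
Σ a^n = 1/(1 − a) = 1/6;  first 3 digits = (1, 4, 0)

v_5(a) = 1 ≥ 1, so the series converges in ℤ_5 to 1/(1 − a) = 1/(1 − (-5)) = 1/6. Expand this rational in ℤ_5: compute digits iteratively via d_i = x_i mod 5, x_{i+1} = (x_i − d_i)/5. The first 3 digits are (1, 4, 0).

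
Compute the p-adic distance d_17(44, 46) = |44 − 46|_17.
d_17(44, 46) = 1

Step 1 — x − y = 44 − 46 = -2. Step 2 — v_17(-2) = 0 (factor: -2 = −(17^0 · 2); the sign does not affect v_p). Step 3 — |x − y|_17 = 17^{0} = 1.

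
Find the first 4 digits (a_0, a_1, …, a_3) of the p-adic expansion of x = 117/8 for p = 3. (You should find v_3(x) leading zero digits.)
(a_0, …, a_3) = (0, 0, 2, 1)

v_3(117/8) = 2, so a_0 = ... = a_1 = 0. Factor out: x = 3^2 · u with u = 13/8 a unit in ℤ_3. Expand u iteratively via a_{v+i} = u_i mod 3, u_{i+1} = (u_i − a_{v+i})/3:
  u_0 = 13/8;  a_2 = 2;  u_1 = (u_0 − 2)/3 = -1/8
  u_1 = -1/8;  a_3 = 1;  u_2 = (u_1 − 1)/3 = -3/8
Digits: (0, 0, 2, 1).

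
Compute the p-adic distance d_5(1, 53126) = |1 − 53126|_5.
d_5(1, 53126) = 1/3125

Step 1 — x − y = 1 − 53126 = -53125. Step 2 — v_5(-53125) = 5 (factor: -53125 = −(5^5 · 17); the sign does not affect v_p). Step 3 — |x − y|_5 = 5^{-5} = 1/3125.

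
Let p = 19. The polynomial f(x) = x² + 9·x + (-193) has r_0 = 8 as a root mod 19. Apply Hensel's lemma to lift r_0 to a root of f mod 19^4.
r_3 = 108859 (mod 130321)

Hensel: r_{i+1} = r_i − f(r_i)·(f′(r_i))^{-1} mod 19^{i+2}, f′(x) = 2x + 9. Iterate:
  r_0 = 8 (mod 19)
  r_1 = 198 (mod 361)
  r_2 = 5974 (mod 6859)
  r_3 = 108859 (mod 130321)
Final: r = 108859 satisfies f(r) ≡ 0 mod 19^4.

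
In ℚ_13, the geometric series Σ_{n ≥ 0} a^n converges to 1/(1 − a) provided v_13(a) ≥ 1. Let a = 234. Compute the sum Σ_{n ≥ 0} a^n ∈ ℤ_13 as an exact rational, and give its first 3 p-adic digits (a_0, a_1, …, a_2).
Σ a^n = 1/(1 − a) = -1/233;  first 3 digits = (1, 5, 0)

v_13(a) = 1 ≥ 1, so the series converges in ℤ_13 to 1/(1 − a) = 1/(1 − 234) = -1/233. Expand this rational in ℤ_13: compute digits iteratively via d_i = x_i mod 13, x_{i+1} = (x_i − d_i)/13. The first 3 digits are (1, 5, 0).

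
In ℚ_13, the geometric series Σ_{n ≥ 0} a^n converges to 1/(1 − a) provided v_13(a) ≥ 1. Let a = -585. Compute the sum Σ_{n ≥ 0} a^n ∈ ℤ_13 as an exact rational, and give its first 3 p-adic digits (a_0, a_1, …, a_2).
Σ a^n = 1/(1 − a) = 1/586;  first 3 digits = (1, 7, 6)

v_13(a) = 1 ≥ 1, so the series converges in ℤ_13 to 1/(1 − a) = 1/(1 − (-585)) = 1/586. Expand this rational in ℤ_13: compute digits iteratively via d_i = x_i mod 13, x_{i+1} = (x_i − d_i)/13. The first 3 digits are (1, 7, 6).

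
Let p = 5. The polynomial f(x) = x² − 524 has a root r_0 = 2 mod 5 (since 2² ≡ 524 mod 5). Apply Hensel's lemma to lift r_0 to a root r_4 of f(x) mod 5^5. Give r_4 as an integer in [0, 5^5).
r_4 = 1782 (mod 3125)

Hensel's recurrence: r_{i+1} = r_i − f(r_i)·(f′(r_i))^{-1} mod 5^{i+2}, with f′(x) = 2x. Iterate:
  r_0 = 2 (mod 5)
  r_1 = 7 (mod 25)
  r_2 = 32 (mod 125)
  r_3 = 532 (mod 625)
  r_4 = 1782 (mod 3125)
Final: r_4 = 1782, and one checks f(r_4) ≡ 0 mod 5^5.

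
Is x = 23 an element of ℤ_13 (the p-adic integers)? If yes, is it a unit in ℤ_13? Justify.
x ∈ ℤ_13^× (unit); v_13(x) = 0

ℤ_13 = {x ∈ ℚ_13 : v_13(x) ≥ 0} and ℤ_13^× = {x ∈ ℤ_13 : v_13(x) = 0}. Here v_13(23) = v_13(num) − v_13(den) = 0; compare against these criteria.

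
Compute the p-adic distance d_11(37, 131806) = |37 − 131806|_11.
d_11(37, 131806) = 1/14641

Step 1 — x − y = 37 − 131806 = -131769. Step 2 — v_11(-131769) = 4 (factor: -131769 = −(11^4 · 9); the sign does not affect v_p). Step 3 — |x − y|_11 = 11^{-4} = 1/14641.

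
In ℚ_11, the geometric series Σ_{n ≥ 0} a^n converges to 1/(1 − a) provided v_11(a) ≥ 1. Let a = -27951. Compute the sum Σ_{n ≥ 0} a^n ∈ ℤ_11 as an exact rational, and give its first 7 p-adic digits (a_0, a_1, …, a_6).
Σ a^n = 1/(1 − a) = 1/27952;  first 7 digits = (1, 0, 0, 1, 9, 10, 0)

v_11(a) = 3 ≥ 1, so the series converges in ℤ_11 to 1/(1 − a) = 1/(1 − (-27951)) = 1/27952. Expand this rational in ℤ_11: compute digits iteratively via d_i = x_i mod 11, x_{i+1} = (x_i − d_i)/11. The first 7 digits are (1, 0, 0, 1, 9, 10, 0).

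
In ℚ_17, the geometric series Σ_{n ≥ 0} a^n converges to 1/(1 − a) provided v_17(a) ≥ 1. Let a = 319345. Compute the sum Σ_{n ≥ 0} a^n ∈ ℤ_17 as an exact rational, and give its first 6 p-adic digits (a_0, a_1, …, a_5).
Σ a^n = 1/(1 − a) = -1/319344;  first 6 digits = (1, 0, 0, 14, 3, 0)

v_17(a) = 3 ≥ 1, so the series converges in ℤ_17 to 1/(1 − a) = 1/(1 − 319345) = -1/319344. Expand this rational in ℤ_17: compute digits iteratively via d_i = x_i mod 17, x_{i+1} = (x_i − d_i)/17. The first 6 digits are (1, 0, 0, 14, 3, 0).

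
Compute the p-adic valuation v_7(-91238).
v_7(-91238) = 4

v_7(n) is the largest exponent k such that 7^k divides n. Factor out: -91238 = -7^4 · 38. (Sign doesn't affect v_p.) So v_7(-91238) = 4.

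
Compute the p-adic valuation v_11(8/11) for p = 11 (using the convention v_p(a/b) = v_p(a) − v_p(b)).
v_11(8/11) = -1

Factor powers of 11 from the numerator and denominator of the reduced fraction: 8 = 11^0 · 8 and 11 = 11^1 · 1. Apply v_p(a/b) = v_p(a) − v_p(b): v_11(8/11) = 0 − 1 = -1.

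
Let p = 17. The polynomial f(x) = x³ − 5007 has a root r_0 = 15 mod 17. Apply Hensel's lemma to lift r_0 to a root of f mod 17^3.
r_2 = 1885 (mod 4913)

Hensel: r_{i+1} = r_i − f(r_i)/f′(r_i) mod 17^{i+2}, where f′(x) = 3x². Iterate:
  r_0 = 15 (mod 17)
  r_1 = 151 (mod 289)
  r_2 = 1885 (mod 4913)
Final: r = 1885 with f(r) ≡ 0 mod 17^3.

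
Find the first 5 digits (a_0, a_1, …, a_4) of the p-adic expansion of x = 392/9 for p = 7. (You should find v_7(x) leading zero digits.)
(a_0, …, a_4) = (0, 0, 4, 5, 0)

v_7(392/9) = 2, so a_0 = ... = a_1 = 0. Factor out: x = 7^2 · u with u = 8/9 a unit in ℤ_7. Expand u iteratively via a_{v+i} = u_i mod 7, u_{i+1} = (u_i − a_{v+i})/7:
  u_0 = 8/9;  a_2 = 4;  u_1 = (u_0 − 4)/7 = -4/9
  u_1 = -4/9;  a_3 = 5;  u_2 = (u_1 − 5)/7 = -7/9
  u_2 = -7/9;  a_4 = 0;  u_3 = (u_2 − 0)/7 = -1/9
Digits: (0, 0, 4, 5, 0).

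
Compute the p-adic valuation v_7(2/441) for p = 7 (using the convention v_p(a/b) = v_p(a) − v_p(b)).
v_7(2/441) = -2

Factor powers of 7 from the numerator and denominator of the reduced fraction: 2 = 7^0 · 2 and 441 = 7^2 · 9. Apply v_p(a/b) = v_p(a) − v_p(b): v_7(2/441) = 0 − 2 = -2.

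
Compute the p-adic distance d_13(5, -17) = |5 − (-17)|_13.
d_13(5, -17) = 1

Step 1 — x − y = 5 − (-17) = 22. Step 2 — v_13(22) = 0 (factor: 22 = (13^0 · 22); the sign does not affect v_p). Step 3 — |x − y|_13 = 13^{0} = 1.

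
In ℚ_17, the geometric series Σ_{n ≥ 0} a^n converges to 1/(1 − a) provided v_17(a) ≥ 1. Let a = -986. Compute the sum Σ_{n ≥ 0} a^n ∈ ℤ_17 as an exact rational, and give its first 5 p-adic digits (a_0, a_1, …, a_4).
Σ a^n = 1/(1 − a) = 1/987;  first 5 digits = (1, 10, 11, 7, 13)

v_17(a) = 1 ≥ 1, so the series converges in ℤ_17 to 1/(1 − a) = 1/(1 − (-986)) = 1/987. Expand this rational in ℤ_17: compute digits iteratively via d_i = x_i mod 17, x_{i+1} = (x_i − d_i)/17. The first 5 digits are (1, 10, 11, 7, 13).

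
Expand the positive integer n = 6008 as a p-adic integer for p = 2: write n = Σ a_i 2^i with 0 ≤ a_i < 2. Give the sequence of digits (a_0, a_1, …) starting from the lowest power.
(a_0, a_1, …) = (0, 0, 0, 1, 1, 1, 1, 0, 1, 1, 1, 0, 1)

Repeated division by 2 gives the digits low-to-high: 6008 = 1·2^3 + 1·2^4 + 1·2^5 + 1·2^6 + 1·2^8 + 1·2^9 + 1·2^10 + 1·2^12. Digit sequence: (0, 0, 0, 1, 1, 1, 1, 0, 1, 1, 1, 0, 1).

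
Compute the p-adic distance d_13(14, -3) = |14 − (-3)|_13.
d_13(14, -3) = 1

Step 1 — x − y = 14 − (-3) = 17. Step 2 — v_13(17) = 0 (factor: 17 = (13^0 · 17); the sign does not affect v_p). Step 3 — |x − y|_13 = 13^{0} = 1.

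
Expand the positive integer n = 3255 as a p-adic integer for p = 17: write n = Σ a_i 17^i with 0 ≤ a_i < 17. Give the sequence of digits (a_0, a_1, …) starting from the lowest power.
(a_0, a_1, …) = (8, 4, 11)

Repeated division by 17 gives the digits low-to-high: 3255 = 8 + 4·17^1 + 11·17^2. Digit sequence: (8, 4, 11).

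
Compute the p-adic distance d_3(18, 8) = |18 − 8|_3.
d_3(18, 8) = 1

Step 1 — x − y = 18 − 8 = 10. Step 2 — v_3(10) = 0 (factor: 10 = (3^0 · 10); the sign does not affect v_p). Step 3 — |x − y|_3 = 3^{0} = 1.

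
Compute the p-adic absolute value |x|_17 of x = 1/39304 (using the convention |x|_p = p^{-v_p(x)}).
|1/39304|_17 = 4913

Step 1 — compute v_17(x) by factoring powers of 17 out of the numerator and denominator: v_17(1/39304) = -3. Step 2 — apply |x|_p = p^{-v_p(x)} = 17^{3} = 4913.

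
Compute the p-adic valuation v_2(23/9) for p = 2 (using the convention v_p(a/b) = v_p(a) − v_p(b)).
v_2(23/9) = 0

Factor powers of 2 from the numerator and denominator of the reduced fraction: 23 = 2^0 · 23 and 9 = 2^0 · 9. Apply v_p(a/b) = v_p(a) − v_p(b): v_2(23/9) = 0 − 0 = 0.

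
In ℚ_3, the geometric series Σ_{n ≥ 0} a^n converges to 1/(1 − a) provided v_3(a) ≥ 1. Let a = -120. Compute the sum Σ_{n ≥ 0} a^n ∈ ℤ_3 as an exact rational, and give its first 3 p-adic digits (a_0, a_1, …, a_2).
Σ a^n = 1/(1 − a) = 1/121;  first 3 digits = (1, 2, 2)

v_3(a) = 1 ≥ 1, so the series converges in ℤ_3 to 1/(1 − a) = 1/(1 − (-120)) = 1/121. Expand this rational in ℤ_3: compute digits iteratively via d_i = x_i mod 3, x_{i+1} = (x_i − d_i)/3. The first 3 digits are (1, 2, 2).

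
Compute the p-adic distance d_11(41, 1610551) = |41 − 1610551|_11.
d_11(41, 1610551) = 1/161051

Step 1 — x − y = 41 − 1610551 = -1610510. Step 2 — v_11(-1610510) = 5 (factor: -1610510 = −(11^5 · 10); the sign does not affect v_p). Step 3 — |x − y|_11 = 11^{-5} = 1/161051.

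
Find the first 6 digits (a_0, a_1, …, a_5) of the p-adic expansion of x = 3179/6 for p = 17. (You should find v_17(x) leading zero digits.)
(a_0, …, a_5) = (0, 0, 16, 2, 14, 2)

v_17(3179/6) = 2, so a_0 = ... = a_1 = 0. Factor out: x = 17^2 · u with u = 11/6 a unit in ℤ_17. Expand u iteratively via a_{v+i} = u_i mod 17, u_{i+1} = (u_i − a_{v+i})/17:
  u_0 = 11/6;  a_2 = 16;  u_1 = (u_0 − 16)/17 = -5/6
  u_1 = -5/6;  a_3 = 2;  u_2 = (u_1 − 2)/17 = -1/6
  u_2 = -1/6;  a_4 = 14;  u_3 = (u_2 − 14)/17 = -5/6
  u_3 = -5/6;  a_5 = 2;  u_4 = (u_3 − 2)/17 = -1/6
Digits: (0, 0, 16, 2, 14, 2).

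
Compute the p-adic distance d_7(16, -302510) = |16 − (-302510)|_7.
d_7(16, -302510) = 1/16807

Step 1 — x − y = 16 − (-302510) = 302526. Step 2 — v_7(302526) = 5 (factor: 302526 = (7^5 · 18); the sign does not affect v_p). Step 3 — |x − y|_7 = 7^{-5} = 1/16807.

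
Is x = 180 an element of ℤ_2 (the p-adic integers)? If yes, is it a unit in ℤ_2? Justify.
x ∈ ℤ_2 but not a unit; v_2(x) = 2 > 0

ℤ_2 = {x ∈ ℚ_2 : v_2(x) ≥ 0} and ℤ_2^× = {x ∈ ℤ_2 : v_2(x) = 0}. Here v_2(180) = v_2(num) − v_2(den) = 2; compare against these criteria.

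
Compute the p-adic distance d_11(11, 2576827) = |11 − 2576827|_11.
d_11(11, 2576827) = 1/161051

Step 1 — x − y = 11 − 2576827 = -2576816. Step 2 — v_11(-2576816) = 5 (factor: -2576816 = −(11^5 · 16); the sign does not affect v_p). Step 3 — |x − y|_11 = 11^{-5} = 1/161051.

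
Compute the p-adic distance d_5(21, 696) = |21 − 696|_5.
d_5(21, 696) = 1/25

Step 1 — x − y = 21 − 696 = -675. Step 2 — v_5(-675) = 2 (factor: -675 = −(5^2 · 27); the sign does not affect v_p). Step 3 — |x − y|_5 = 5^{-2} = 1/25.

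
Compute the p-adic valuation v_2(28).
v_2(28) = 2

v_2(n) is the largest exponent k such that 2^k divides n. Factor out: 28 = 2^2 · 7. (Sign doesn't affect v_p.) So v_2(28) = 2.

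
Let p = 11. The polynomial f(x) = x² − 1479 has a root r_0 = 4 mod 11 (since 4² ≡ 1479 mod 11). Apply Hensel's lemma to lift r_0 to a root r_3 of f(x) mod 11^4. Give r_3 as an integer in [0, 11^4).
r_3 = 7099 (mod 14641)

Hensel's recurrence: r_{i+1} = r_i − f(r_i)·(f′(r_i))^{-1} mod 11^{i+2}, with f′(x) = 2x. Iterate:
  r_0 = 4 (mod 11)
  r_1 = 81 (mod 121)
  r_2 = 444 (mod 1331)
  r_3 = 7099 (mod 14641)
Final: r_3 = 7099, and one checks f(r_3) ≡ 0 mod 11^4.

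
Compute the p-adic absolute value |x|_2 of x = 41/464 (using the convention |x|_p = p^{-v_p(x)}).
|41/464|_2 = 16

Step 1 — compute v_2(x) by factoring powers of 2 out of the numerator and denominator: v_2(41/464) = -4. Step 2 — apply |x|_p = p^{-v_p(x)} = 2^{4} = 16.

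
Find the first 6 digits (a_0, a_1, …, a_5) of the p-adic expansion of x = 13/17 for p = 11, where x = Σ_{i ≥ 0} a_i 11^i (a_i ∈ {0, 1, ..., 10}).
(a_0, …, a_5) = (4, 1, 7, 0, 9, 5)

v_11(13/17) = 0 (numerator and denominator both coprime to 11), so x ∈ ℤ_11^×. Compute digits iteratively via a_i = x_i mod 11, x_{i+1} = (x_i − a_i)/11, with x_0 = x:
  x_0 = 13/17;  a_0 = 4;  x_1 = (x_0 − 4)/11 = -5/17
  x_1 = -5/17;  a_1 = 1;  x_2 = (x_1 − 1)/11 = -2/17
  x_2 = -2/17;  a_2 = 7;  x_3 = (x_2 − 7)/11 = -11/17
  x_3 = -11/17;  a_3 = 0;  x_4 = (x_3 − 0)/11 = -1/17
  x_4 = -1/17;  a_4 = 9;  x_5 = (x_4 − 9)/11 = -14/17
  x_5 = -14/17;  a_5 = 5;  x_6 = (x_5 − 5)/11 = -9/17
Digits: (4, 1, 7, 0, 9, 5).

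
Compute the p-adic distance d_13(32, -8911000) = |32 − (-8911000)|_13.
d_13(32, -8911000) = 1/371293

Step 1 — x − y = 32 − (-8911000) = 8911032. Step 2 — v_13(8911032) = 5 (factor: 8911032 = (13^5 · 24); the sign does not affect v_p). Step 3 — |x − y|_13 = 13^{-5} = 1/371293.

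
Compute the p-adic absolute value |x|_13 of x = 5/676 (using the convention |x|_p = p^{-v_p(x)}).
|5/676|_13 = 169

Step 1 — compute v_13(x) by factoring powers of 13 out of the numerator and denominator: v_13(5/676) = -2. Step 2 — apply |x|_p = p^{-v_p(x)} = 13^{2} = 169.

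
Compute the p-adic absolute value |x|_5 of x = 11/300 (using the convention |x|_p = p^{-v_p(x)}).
|11/300|_5 = 25

Step 1 — compute v_5(x) by factoring powers of 5 out of the numerator and denominator: v_5(11/300) = -2. Step 2 — apply |x|_p = p^{-v_p(x)} = 5^{2} = 25.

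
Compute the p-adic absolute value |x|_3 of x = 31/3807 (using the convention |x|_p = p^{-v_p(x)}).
|31/3807|_3 = 81

Step 1 — compute v_3(x) by factoring powers of 3 out of the numerator and denominator: v_3(31/3807) = -4. Step 2 — apply |x|_p = p^{-v_p(x)} = 3^{4} = 81.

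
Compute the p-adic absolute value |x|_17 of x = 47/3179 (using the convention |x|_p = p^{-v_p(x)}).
|47/3179|_17 = 289

Step 1 — compute v_17(x) by factoring powers of 17 out of the numerator and denominator: v_17(47/3179) = -2. Step 2 — apply |x|_p = p^{-v_p(x)} = 17^{2} = 289.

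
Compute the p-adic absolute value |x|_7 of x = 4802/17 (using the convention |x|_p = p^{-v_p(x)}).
|4802/17|_7 = 1/2401

Step 1 — compute v_7(x) by factoring powers of 7 out of the numerator and denominator: v_7(4802/17) = 4. Step 2 — apply |x|_p = p^{-v_p(x)} = 7^{-4} = 1/2401.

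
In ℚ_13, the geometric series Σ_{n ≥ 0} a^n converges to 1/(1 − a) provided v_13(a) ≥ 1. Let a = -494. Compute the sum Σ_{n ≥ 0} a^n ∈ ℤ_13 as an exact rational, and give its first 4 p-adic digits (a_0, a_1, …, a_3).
Σ a^n = 1/(1 − a) = 1/495;  first 4 digits = (1, 1, 11, 7)

v_13(a) = 1 ≥ 1, so the series converges in ℤ_13 to 1/(1 − a) = 1/(1 − (-494)) = 1/495. Expand this rational in ℤ_13: compute digits iteratively via d_i = x_i mod 13, x_{i+1} = (x_i − d_i)/13. The first 4 digits are (1, 1, 11, 7).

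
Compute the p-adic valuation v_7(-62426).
v_7(-62426) = 4

v_7(n) is the largest exponent k such that 7^k divides n. Factor out: -62426 = -7^4 · 26. (Sign doesn't affect v_p.) So v_7(-62426) = 4.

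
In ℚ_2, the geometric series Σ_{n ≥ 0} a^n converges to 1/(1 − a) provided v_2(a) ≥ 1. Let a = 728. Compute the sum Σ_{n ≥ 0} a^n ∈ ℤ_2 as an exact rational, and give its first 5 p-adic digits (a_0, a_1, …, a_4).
Σ a^n = 1/(1 − a) = -1/727;  first 5 digits = (1, 0, 0, 1, 1)

v_2(a) = 3 ≥ 1, so the series converges in ℤ_2 to 1/(1 − a) = 1/(1 − 728) = -1/727. Expand this rational in ℤ_2: compute digits iteratively via d_i = x_i mod 2, x_{i+1} = (x_i − d_i)/2. The first 5 digits are (1, 0, 0, 1, 1).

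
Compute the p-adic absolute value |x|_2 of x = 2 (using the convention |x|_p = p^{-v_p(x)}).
|2|_2 = 1/2

Step 1 — compute v_2(x) by factoring powers of 2 out of the numerator and denominator: v_2(2) = 1. Step 2 — apply |x|_p = p^{-v_p(x)} = 2^{-1} = 1/2.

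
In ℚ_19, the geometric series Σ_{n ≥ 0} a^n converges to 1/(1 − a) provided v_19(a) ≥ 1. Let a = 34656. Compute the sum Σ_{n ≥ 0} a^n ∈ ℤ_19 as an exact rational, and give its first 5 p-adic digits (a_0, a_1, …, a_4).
Σ a^n = 1/(1 − a) = -1/34655;  first 5 digits = (1, 0, 1, 5, 1)

v_19(a) = 2 ≥ 1, so the series converges in ℤ_19 to 1/(1 − a) = 1/(1 − 34656) = -1/34655. Expand this rational in ℤ_19: compute digits iteratively via d_i = x_i mod 19, x_{i+1} = (x_i − d_i)/19. The first 5 digits are (1, 0, 1, 5, 1).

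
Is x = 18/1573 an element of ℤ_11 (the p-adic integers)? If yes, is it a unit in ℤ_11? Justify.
x ∉ ℤ_11 (v_11(x) = -2 < 0)

ℤ_11 = {x ∈ ℚ_11 : v_11(x) ≥ 0} and ℤ_11^× = {x ∈ ℤ_11 : v_11(x) = 0}. Here v_11(18/1573) = v_11(num) − v_11(den) = -2; compare against these criteria.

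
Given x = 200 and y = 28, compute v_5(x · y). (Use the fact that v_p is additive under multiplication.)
v_5(5600) = 2

v_p(x) = 2 (factor: 200 = 5^2 · 8); v_p(y) = 0 (factor: 28 = 5^0 · 28). Additivity: v_p(xy) = v_p(x) + v_p(y) = 2 + 0 = 2. (Direct check: xy = 5600 = 5^2 · (224).)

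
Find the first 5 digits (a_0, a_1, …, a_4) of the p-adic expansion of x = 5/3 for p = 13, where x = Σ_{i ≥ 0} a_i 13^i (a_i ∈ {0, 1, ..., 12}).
(a_0, …, a_4) = (6, 4, 4, 4, 4)

v_13(5/3) = 0 (numerator and denominator both coprime to 13), so x ∈ ℤ_13^×. Compute digits iteratively via a_i = x_i mod 13, x_{i+1} = (x_i − a_i)/13, with x_0 = x:
  x_0 = 5/3;  a_0 = 6;  x_1 = (x_0 − 6)/13 = -1/3
  x_1 = -1/3;  a_1 = 4;  x_2 = (x_1 − 4)/13 = -1/3
  x_2 = -1/3;  a_2 = 4;  x_3 = (x_2 − 4)/13 = -1/3
  x_3 = -1/3;  a_3 = 4;  x_4 = (x_3 − 4)/13 = -1/3
  x_4 = -1/3;  a_4 = 4;  x_5 = (x_4 − 4)/13 = -1/3
Digits: (6, 4, 4, 4, 4).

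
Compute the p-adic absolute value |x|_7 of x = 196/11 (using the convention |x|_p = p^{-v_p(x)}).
|196/11|_7 = 1/49

Step 1 — compute v_7(x) by factoring powers of 7 out of the numerator and denominator: v_7(196/11) = 2. Step 2 — apply |x|_p = p^{-v_p(x)} = 7^{-2} = 1/49.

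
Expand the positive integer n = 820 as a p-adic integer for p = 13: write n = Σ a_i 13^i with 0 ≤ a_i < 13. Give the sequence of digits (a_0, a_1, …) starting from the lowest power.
(a_0, a_1, …) = (1, 11, 4)

Repeated division by 13 gives the digits low-to-high: 820 = 1 + 11·13^1 + 4·13^2. Digit sequence: (1, 11, 4).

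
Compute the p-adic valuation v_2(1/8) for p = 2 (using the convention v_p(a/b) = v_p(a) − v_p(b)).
v_2(1/8) = -3

Factor powers of 2 from the numerator and denominator of the reduced fraction: 1 = 2^0 · 1 and 8 = 2^3 · 1. Apply v_p(a/b) = v_p(a) − v_p(b): v_2(1/8) = 0 − 3 = -3.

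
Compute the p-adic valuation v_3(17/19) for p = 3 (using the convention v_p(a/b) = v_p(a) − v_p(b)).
v_3(17/19) = 0

Factor powers of 3 from the numerator and denominator of the reduced fraction: 17 = 3^0 · 17 and 19 = 3^0 · 19. Apply v_p(a/b) = v_p(a) − v_p(b): v_3(17/19) = 0 − 0 = 0.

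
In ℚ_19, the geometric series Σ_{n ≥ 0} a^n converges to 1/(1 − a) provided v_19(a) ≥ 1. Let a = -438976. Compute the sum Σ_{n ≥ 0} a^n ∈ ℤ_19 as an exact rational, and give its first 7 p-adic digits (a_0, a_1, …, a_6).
Σ a^n = 1/(1 − a) = 1/438977;  first 7 digits = (1, 0, 0, 12, 15, 18, 10)

v_19(a) = 3 ≥ 1, so the series converges in ℤ_19 to 1/(1 − a) = 1/(1 − (-438976)) = 1/438977. Expand this rational in ℤ_19: compute digits iteratively via d_i = x_i mod 19, x_{i+1} = (x_i − d_i)/19. The first 7 digits are (1, 0, 0, 12, 15, 18, 10).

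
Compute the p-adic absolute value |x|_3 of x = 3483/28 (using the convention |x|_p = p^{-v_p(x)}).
|3483/28|_3 = 1/81

Step 1 — compute v_3(x) by factoring powers of 3 out of the numerator and denominator: v_3(3483/28) = 4. Step 2 — apply |x|_p = p^{-v_p(x)} = 3^{-4} = 1/81.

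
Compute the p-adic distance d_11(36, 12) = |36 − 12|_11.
d_11(36, 12) = 1

Step 1 — x − y = 36 − 12 = 24. Step 2 — v_11(24) = 0 (factor: 24 = (11^0 · 24); the sign does not affect v_p). Step 3 — |x − y|_11 = 11^{0} = 1.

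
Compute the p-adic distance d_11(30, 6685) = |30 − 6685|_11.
d_11(30, 6685) = 1/1331

Step 1 — x − y = 30 − 6685 = -6655. Step 2 — v_11(-6655) = 3 (factor: -6655 = −(11^3 · 5); the sign does not affect v_p). Step 3 — |x − y|_11 = 11^{-3} = 1/1331.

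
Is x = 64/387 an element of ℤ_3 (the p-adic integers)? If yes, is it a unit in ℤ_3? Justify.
x ∉ ℤ_3 (v_3(x) = -2 < 0)

ℤ_3 = {x ∈ ℚ_3 : v_3(x) ≥ 0} and ℤ_3^× = {x ∈ ℤ_3 : v_3(x) = 0}. Here v_3(64/387) = v_3(num) − v_3(den) = -2; compare against these criteria.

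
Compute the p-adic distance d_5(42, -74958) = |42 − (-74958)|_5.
d_5(42, -74958) = 1/3125

Step 1 — x − y = 42 − (-74958) = 75000. Step 2 — v_5(75000) = 5 (factor: 75000 = (5^5 · 24); the sign does not affect v_p). Step 3 — |x − y|_5 = 5^{-5} = 1/3125.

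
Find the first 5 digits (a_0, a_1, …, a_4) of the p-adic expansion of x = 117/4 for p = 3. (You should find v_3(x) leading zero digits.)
(a_0, …, a_4) = (0, 0, 1, 0, 1)

v_3(117/4) = 2, so a_0 = ... = a_1 = 0. Factor out: x = 3^2 · u with u = 13/4 a unit in ℤ_3. Expand u iteratively via a_{v+i} = u_i mod 3, u_{i+1} = (u_i − a_{v+i})/3:
  u_0 = 13/4;  a_2 = 1;  u_1 = (u_0 − 1)/3 = 3/4
  u_1 = 3/4;  a_3 = 0;  u_2 = (u_1 − 0)/3 = 1/4
  u_2 = 1/4;  a_4 = 1;  u_3 = (u_2 − 1)/3 = -1/4
Digits: (0, 0, 1, 0, 1).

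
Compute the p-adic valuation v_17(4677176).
v_17(4677176) = 4

v_17(n) is the largest exponent k such that 17^k divides n. Factor out: 4677176 = 17^4 · 56. (Sign doesn't affect v_p.) So v_17(4677176) = 4.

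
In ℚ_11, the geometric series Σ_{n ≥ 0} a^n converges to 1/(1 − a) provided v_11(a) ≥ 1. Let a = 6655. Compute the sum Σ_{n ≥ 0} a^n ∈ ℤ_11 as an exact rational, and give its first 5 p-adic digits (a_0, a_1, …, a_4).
Σ a^n = 1/(1 − a) = -1/6654;  first 5 digits = (1, 0, 0, 5, 0)

v_11(a) = 3 ≥ 1, so the series converges in ℤ_11 to 1/(1 − a) = 1/(1 − 6655) = -1/6654. Expand this rational in ℤ_11: compute digits iteratively via d_i = x_i mod 11, x_{i+1} = (x_i − d_i)/11. The first 5 digits are (1, 0, 0, 5, 0).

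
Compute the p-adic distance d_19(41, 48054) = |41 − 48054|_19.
d_19(41, 48054) = 1/6859

Step 1 — x − y = 41 − 48054 = -48013. Step 2 — v_19(-48013) = 3 (factor: -48013 = −(19^3 · 7); the sign does not affect v_p). Step 3 — |x − y|_19 = 19^{-3} = 1/6859.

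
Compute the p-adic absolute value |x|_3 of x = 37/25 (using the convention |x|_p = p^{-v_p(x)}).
|37/25|_3 = 1

Step 1 — compute v_3(x) by factoring powers of 3 out of the numerator and denominator: v_3(37/25) = 0. Step 2 — apply |x|_p = p^{-v_p(x)} = 3^{0} = 1.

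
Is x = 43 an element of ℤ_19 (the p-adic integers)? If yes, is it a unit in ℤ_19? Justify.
x ∈ ℤ_19^× (unit); v_19(x) = 0

ℤ_19 = {x ∈ ℚ_19 : v_19(x) ≥ 0} and ℤ_19^× = {x ∈ ℤ_19 : v_19(x) = 0}. Here v_19(43) = v_19(num) − v_19(den) = 0; compare against these criteria.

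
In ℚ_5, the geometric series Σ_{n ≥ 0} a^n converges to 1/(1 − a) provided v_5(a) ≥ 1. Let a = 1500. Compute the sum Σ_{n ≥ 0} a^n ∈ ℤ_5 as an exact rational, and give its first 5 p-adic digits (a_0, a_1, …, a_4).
Σ a^n = 1/(1 − a) = -1/1499;  first 5 digits = (1, 0, 0, 2, 2)

v_5(a) = 3 ≥ 1, so the series converges in ℤ_5 to 1/(1 − a) = 1/(1 − 1500) = -1/1499. Expand this rational in ℤ_5: compute digits iteratively via d_i = x_i mod 5, x_{i+1} = (x_i − d_i)/5. The first 5 digits are (1, 0, 0, 2, 2).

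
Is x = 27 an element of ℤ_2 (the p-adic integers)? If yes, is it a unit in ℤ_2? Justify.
x ∈ ℤ_2^× (unit); v_2(x) = 0

ℤ_2 = {x ∈ ℚ_2 : v_2(x) ≥ 0} and ℤ_2^× = {x ∈ ℤ_2 : v_2(x) = 0}. Here v_2(27) = v_2(num) − v_2(den) = 0; compare against these criteria.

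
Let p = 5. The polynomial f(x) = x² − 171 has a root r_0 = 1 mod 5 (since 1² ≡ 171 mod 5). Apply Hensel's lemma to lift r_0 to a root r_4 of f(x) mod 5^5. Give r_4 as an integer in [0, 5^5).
r_4 = 411 (mod 3125)

Hensel's recurrence: r_{i+1} = r_i − f(r_i)·(f′(r_i))^{-1} mod 5^{i+2}, with f′(x) = 2x. Iterate:
  r_0 = 1 (mod 5)
  r_1 = 11 (mod 25)
  r_2 = 36 (mod 125)
  r_3 = 411 (mod 625)
  r_4 = 411 (mod 3125)
Final: r_4 = 411, and one checks f(r_4) ≡ 0 mod 5^5.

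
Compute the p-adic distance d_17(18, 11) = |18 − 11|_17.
d_17(18, 11) = 1

Step 1 — x − y = 18 − 11 = 7. Step 2 — v_17(7) = 0 (factor: 7 = (17^0 · 7); the sign does not affect v_p). Step 3 — |x − y|_17 = 17^{0} = 1.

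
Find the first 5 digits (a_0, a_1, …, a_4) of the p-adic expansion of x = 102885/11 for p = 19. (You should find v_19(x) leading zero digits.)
(a_0, …, a_4) = (0, 0, 0, 10, 3)

v_19(102885/11) = 3, so a_0 = ... = a_2 = 0. Factor out: x = 19^3 · u with u = 15/11 a unit in ℤ_19. Expand u iteratively via a_{v+i} = u_i mod 19, u_{i+1} = (u_i − a_{v+i})/19:
  u_0 = 15/11;  a_3 = 10;  u_1 = (u_0 − 10)/19 = -5/11
  u_1 = -5/11;  a_4 = 3;  u_2 = (u_1 − 3)/19 = -2/11
Digits: (0, 0, 0, 10, 3).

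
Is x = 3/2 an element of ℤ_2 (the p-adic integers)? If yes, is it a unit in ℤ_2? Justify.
x ∉ ℤ_2 (v_2(x) = -1 < 0)

ℤ_2 = {x ∈ ℚ_2 : v_2(x) ≥ 0} and ℤ_2^× = {x ∈ ℤ_2 : v_2(x) = 0}. Here v_2(3/2) = v_2(num) − v_2(den) = -1; compare against these criteria.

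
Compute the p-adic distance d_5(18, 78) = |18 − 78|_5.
d_5(18, 78) = 1/5

Step 1 — x − y = 18 − 78 = -60. Step 2 — v_5(-60) = 1 (factor: -60 = −(5^1 · 12); the sign does not affect v_p). Step 3 — |x − y|_5 = 5^{-1} = 1/5.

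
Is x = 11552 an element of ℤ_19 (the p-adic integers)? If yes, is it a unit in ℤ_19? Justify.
x ∈ ℤ_19 but not a unit; v_19(x) = 2 > 0

ℤ_19 = {x ∈ ℚ_19 : v_19(x) ≥ 0} and ℤ_19^× = {x ∈ ℤ_19 : v_19(x) = 0}. Here v_19(11552) = v_19(num) − v_19(den) = 2; compare against these criteria.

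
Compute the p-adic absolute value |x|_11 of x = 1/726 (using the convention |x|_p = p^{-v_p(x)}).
|1/726|_11 = 121

Step 1 — compute v_11(x) by factoring powers of 11 out of the numerator and denominator: v_11(1/726) = -2. Step 2 — apply |x|_p = p^{-v_p(x)} = 11^{2} = 121.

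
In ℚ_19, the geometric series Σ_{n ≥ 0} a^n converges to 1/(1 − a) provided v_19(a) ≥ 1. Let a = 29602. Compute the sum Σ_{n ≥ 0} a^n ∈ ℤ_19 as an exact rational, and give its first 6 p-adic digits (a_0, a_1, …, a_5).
Σ a^n = 1/(1 − a) = -1/29601;  first 6 digits = (1, 0, 6, 4, 17, 11)

v_19(a) = 2 ≥ 1, so the series converges in ℤ_19 to 1/(1 − a) = 1/(1 − 29602) = -1/29601. Expand this rational in ℤ_19: compute digits iteratively via d_i = x_i mod 19, x_{i+1} = (x_i − d_i)/19. The first 6 digits are (1, 0, 6, 4, 17, 11).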